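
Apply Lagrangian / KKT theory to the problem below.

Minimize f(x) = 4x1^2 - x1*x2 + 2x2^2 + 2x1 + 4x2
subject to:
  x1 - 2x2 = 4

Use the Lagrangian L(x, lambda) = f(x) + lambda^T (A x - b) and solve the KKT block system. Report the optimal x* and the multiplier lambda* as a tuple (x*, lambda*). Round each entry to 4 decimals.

Form the Lagrangian:
  L(x, lambda) = (1/2) x^T Q x + c^T x + lambda^T (A x - b)
Stationarity (grad_x L = 0): Q x + c + A^T lambda = 0.
Primal feasibility: A x = b.

This gives the KKT block system:
  [ Q   A^T ] [ x     ]   [-c ]
  [ A    0  ] [ lambda ] = [ b ]

Solving the linear system:
  x*      = (-0.25, -2.125)
  lambda* = (-2.125)
  f(x*)   = -0.25

x* = (-0.25, -2.125), lambda* = (-2.125)


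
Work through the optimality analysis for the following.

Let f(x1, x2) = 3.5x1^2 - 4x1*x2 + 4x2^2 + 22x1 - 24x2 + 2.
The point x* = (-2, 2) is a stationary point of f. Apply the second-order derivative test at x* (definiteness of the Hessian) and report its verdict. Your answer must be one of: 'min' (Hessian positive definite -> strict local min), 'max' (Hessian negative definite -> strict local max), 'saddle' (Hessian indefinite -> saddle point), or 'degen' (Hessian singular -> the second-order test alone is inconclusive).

Compute the Hessian H = grad^2 f:
  H = [[7, -4], [-4, 8]]
Verify stationarity: grad f(x*) = H x* + g = (0, 0).
Eigenvalues of H: 3.4689, 11.5311.
Both eigenvalues > 0, so H is positive definite -> x* is a strict local min.

min


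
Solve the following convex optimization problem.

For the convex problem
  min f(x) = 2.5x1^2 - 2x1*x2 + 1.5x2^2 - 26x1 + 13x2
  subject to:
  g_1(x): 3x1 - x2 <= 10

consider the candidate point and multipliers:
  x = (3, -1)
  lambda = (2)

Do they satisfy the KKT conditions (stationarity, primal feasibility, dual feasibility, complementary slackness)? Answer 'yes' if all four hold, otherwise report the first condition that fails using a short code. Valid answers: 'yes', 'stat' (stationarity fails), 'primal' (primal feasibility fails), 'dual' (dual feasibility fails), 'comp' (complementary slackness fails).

Gradient of f: grad f(x) = Q x + c = (-9, 4)
Constraint values g_i(x) = a_i^T x - b_i:
  g_1((3, -1)) = 0
Stationarity residual: grad f(x) + sum_i lambda_i a_i = (-3, 2)
  -> stationarity FAILS
Primal feasibility (all g_i <= 0): OK
Dual feasibility (all lambda_i >= 0): OK
Complementary slackness (lambda_i * g_i(x) = 0 for all i): OK

Verdict: the first failing condition is stationarity -> stat.

stat


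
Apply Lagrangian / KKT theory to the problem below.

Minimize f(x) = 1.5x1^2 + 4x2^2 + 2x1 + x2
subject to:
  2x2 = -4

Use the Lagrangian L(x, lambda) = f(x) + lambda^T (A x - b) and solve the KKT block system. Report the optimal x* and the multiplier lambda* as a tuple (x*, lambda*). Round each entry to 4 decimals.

Form the Lagrangian:
  L(x, lambda) = (1/2) x^T Q x + c^T x + lambda^T (A x - b)
Stationarity (grad_x L = 0): Q x + c + A^T lambda = 0.
Primal feasibility: A x = b.

This gives the KKT block system:
  [ Q   A^T ] [ x     ]   [-c ]
  [ A    0  ] [ lambda ] = [ b ]

Solving the linear system:
  x*      = (-0.6667, -2)
  lambda* = (7.5)
  f(x*)   = 13.3333

x* = (-0.6667, -2), lambda* = (7.5)


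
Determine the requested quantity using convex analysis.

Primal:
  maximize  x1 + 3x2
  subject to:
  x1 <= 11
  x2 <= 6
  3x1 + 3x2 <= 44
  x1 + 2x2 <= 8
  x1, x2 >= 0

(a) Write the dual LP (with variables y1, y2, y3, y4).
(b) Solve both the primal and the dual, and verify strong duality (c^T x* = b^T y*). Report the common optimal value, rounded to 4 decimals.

The standard primal-dual pair for 'max c^T x s.t. A x <= b, x >= 0' is:
  Dual:  min b^T y  s.t.  A^T y >= c,  y >= 0.

So the dual LP is:
  minimize  11y1 + 6y2 + 44y3 + 8y4
  subject to:
    y1 + 3y3 + y4 >= 1
    y2 + 3y3 + 2y4 >= 3
    y1, y2, y3, y4 >= 0

Solving the primal: x* = (0, 4).
  primal value c^T x* = 12.
Solving the dual: y* = (0, 0, 0, 1.5).
  dual value b^T y* = 12.
Strong duality: c^T x* = b^T y*. Confirmed.

12


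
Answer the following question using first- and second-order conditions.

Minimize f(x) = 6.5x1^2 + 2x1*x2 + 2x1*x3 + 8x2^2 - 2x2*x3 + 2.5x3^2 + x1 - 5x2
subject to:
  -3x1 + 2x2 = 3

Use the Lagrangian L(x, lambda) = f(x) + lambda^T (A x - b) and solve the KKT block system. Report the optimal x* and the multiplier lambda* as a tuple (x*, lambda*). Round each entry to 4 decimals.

Form the Lagrangian:
  L(x, lambda) = (1/2) x^T Q x + c^T x + lambda^T (A x - b)
Stationarity (grad_x L = 0): Q x + c + A^T lambda = 0.
Primal feasibility: A x = b.

This gives the KKT block system:
  [ Q   A^T ] [ x     ]   [-c ]
  [ A    0  ] [ lambda ] = [ b ]

Solving the linear system:
  x*      = (-0.5821, 0.6268, 0.4836)
  lambda* = (-1.4489)
  f(x*)   = 0.3152

x* = (-0.5821, 0.6268, 0.4836), lambda* = (-1.4489)


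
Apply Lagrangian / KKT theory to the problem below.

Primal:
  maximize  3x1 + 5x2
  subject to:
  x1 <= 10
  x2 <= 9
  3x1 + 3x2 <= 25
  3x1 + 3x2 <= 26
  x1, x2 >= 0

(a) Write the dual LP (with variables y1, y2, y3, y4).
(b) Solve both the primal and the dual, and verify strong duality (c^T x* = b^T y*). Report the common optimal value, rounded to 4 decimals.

The standard primal-dual pair for 'max c^T x s.t. A x <= b, x >= 0' is:
  Dual:  min b^T y  s.t.  A^T y >= c,  y >= 0.

So the dual LP is:
  minimize  10y1 + 9y2 + 25y3 + 26y4
  subject to:
    y1 + 3y3 + 3y4 >= 3
    y2 + 3y3 + 3y4 >= 5
    y1, y2, y3, y4 >= 0

Solving the primal: x* = (0, 8.3333).
  primal value c^T x* = 41.6667.
Solving the dual: y* = (0, 0, 1.6667, 0).
  dual value b^T y* = 41.6667.
Strong duality: c^T x* = b^T y*. Confirmed.

41.6667


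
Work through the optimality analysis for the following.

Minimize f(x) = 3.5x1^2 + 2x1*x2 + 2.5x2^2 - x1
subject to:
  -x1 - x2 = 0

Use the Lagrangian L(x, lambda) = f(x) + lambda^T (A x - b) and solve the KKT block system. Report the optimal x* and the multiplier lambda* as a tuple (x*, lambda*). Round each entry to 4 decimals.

Form the Lagrangian:
  L(x, lambda) = (1/2) x^T Q x + c^T x + lambda^T (A x - b)
Stationarity (grad_x L = 0): Q x + c + A^T lambda = 0.
Primal feasibility: A x = b.

This gives the KKT block system:
  [ Q   A^T ] [ x     ]   [-c ]
  [ A    0  ] [ lambda ] = [ b ]

Solving the linear system:
  x*      = (0.125, -0.125)
  lambda* = (-0.375)
  f(x*)   = -0.0625

x* = (0.125, -0.125), lambda* = (-0.375)


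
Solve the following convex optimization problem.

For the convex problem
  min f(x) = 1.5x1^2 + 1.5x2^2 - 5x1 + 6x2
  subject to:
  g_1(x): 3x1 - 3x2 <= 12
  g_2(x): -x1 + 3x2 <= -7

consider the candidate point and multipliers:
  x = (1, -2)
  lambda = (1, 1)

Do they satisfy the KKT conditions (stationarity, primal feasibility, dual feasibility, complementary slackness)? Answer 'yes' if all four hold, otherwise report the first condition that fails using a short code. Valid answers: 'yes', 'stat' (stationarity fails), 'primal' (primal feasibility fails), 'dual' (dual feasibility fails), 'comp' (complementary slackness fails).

Gradient of f: grad f(x) = Q x + c = (-2, 0)
Constraint values g_i(x) = a_i^T x - b_i:
  g_1((1, -2)) = -3
  g_2((1, -2)) = 0
Stationarity residual: grad f(x) + sum_i lambda_i a_i = (0, 0)
  -> stationarity OK
Primal feasibility (all g_i <= 0): OK
Dual feasibility (all lambda_i >= 0): OK
Complementary slackness (lambda_i * g_i(x) = 0 for all i): FAILS

Verdict: the first failing condition is complementary_slackness -> comp.

comp


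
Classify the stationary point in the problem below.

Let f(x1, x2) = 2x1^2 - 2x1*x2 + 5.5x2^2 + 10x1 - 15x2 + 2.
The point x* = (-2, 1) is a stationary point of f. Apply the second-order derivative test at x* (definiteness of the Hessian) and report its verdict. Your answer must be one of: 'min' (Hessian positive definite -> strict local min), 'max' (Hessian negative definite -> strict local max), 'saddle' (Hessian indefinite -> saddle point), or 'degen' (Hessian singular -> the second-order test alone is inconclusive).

Compute the Hessian H = grad^2 f:
  H = [[4, -2], [-2, 11]]
Verify stationarity: grad f(x*) = H x* + g = (0, 0).
Eigenvalues of H: 3.4689, 11.5311.
Both eigenvalues > 0, so H is positive definite -> x* is a strict local min.

min


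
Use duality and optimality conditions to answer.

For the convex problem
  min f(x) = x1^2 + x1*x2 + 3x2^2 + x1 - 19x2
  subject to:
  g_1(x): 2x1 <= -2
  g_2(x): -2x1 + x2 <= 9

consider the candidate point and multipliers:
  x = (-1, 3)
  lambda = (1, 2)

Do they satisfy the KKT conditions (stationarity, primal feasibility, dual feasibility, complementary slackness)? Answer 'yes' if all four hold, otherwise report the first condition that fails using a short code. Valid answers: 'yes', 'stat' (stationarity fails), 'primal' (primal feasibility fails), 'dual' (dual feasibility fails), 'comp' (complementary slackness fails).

Gradient of f: grad f(x) = Q x + c = (2, -2)
Constraint values g_i(x) = a_i^T x - b_i:
  g_1((-1, 3)) = 0
  g_2((-1, 3)) = -4
Stationarity residual: grad f(x) + sum_i lambda_i a_i = (0, 0)
  -> stationarity OK
Primal feasibility (all g_i <= 0): OK
Dual feasibility (all lambda_i >= 0): OK
Complementary slackness (lambda_i * g_i(x) = 0 for all i): FAILS

Verdict: the first failing condition is complementary_slackness -> comp.

comp


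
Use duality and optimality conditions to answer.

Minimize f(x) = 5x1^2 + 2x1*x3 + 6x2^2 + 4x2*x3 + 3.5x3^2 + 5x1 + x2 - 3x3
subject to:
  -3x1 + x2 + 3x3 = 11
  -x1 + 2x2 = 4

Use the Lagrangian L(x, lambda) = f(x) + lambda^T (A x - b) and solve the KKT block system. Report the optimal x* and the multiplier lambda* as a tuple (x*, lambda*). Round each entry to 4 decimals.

Form the Lagrangian:
  L(x, lambda) = (1/2) x^T Q x + c^T x + lambda^T (A x - b)
Stationarity (grad_x L = 0): Q x + c + A^T lambda = 0.
Primal feasibility: A x = b.

This gives the KKT block system:
  [ Q   A^T ] [ x     ]   [-c ]
  [ A    0  ] [ lambda ] = [ b ]

Solving the linear system:
  x*      = (-2.0861, 0.957, 1.2616)
  lambda* = (-1.829, -7.8505)
  f(x*)   = 19.1314

x* = (-2.0861, 0.957, 1.2616), lambda* = (-1.829, -7.8505)


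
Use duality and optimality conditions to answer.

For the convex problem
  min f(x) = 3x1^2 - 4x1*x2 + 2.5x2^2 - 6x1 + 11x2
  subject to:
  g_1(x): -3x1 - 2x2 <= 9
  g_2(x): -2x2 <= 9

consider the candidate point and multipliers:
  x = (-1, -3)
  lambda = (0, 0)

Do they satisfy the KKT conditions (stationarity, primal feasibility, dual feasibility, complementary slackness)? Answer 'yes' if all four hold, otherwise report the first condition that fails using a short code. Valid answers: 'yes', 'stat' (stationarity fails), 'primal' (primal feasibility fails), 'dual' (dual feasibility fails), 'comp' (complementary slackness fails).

Gradient of f: grad f(x) = Q x + c = (0, 0)
Constraint values g_i(x) = a_i^T x - b_i:
  g_1((-1, -3)) = 0
  g_2((-1, -3)) = -3
Stationarity residual: grad f(x) + sum_i lambda_i a_i = (0, 0)
  -> stationarity OK
Primal feasibility (all g_i <= 0): OK
Dual feasibility (all lambda_i >= 0): OK
Complementary slackness (lambda_i * g_i(x) = 0 for all i): OK

Verdict: yes, KKT holds.

yes


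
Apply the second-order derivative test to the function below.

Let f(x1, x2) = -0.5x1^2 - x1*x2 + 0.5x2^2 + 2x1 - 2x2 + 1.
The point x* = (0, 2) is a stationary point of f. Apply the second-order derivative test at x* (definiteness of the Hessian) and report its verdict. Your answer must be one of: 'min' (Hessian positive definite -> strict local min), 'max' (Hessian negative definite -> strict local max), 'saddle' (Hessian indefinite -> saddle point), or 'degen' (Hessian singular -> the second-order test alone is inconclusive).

Compute the Hessian H = grad^2 f:
  H = [[-1, -1], [-1, 1]]
Verify stationarity: grad f(x*) = H x* + g = (0, 0).
Eigenvalues of H: -1.4142, 1.4142.
Eigenvalues have mixed signs, so H is indefinite -> x* is a saddle point.

saddle


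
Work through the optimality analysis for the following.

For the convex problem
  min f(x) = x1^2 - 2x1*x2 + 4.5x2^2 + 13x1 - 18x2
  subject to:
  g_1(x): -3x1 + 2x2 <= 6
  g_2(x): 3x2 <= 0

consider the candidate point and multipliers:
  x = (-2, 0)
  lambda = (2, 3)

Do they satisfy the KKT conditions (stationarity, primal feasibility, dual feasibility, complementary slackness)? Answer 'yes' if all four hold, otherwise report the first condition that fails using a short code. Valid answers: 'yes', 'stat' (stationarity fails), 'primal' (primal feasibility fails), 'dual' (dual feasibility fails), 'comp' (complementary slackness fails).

Gradient of f: grad f(x) = Q x + c = (9, -14)
Constraint values g_i(x) = a_i^T x - b_i:
  g_1((-2, 0)) = 0
  g_2((-2, 0)) = 0
Stationarity residual: grad f(x) + sum_i lambda_i a_i = (3, -1)
  -> stationarity FAILS
Primal feasibility (all g_i <= 0): OK
Dual feasibility (all lambda_i >= 0): OK
Complementary slackness (lambda_i * g_i(x) = 0 for all i): OK

Verdict: the first failing condition is stationarity -> stat.

stat


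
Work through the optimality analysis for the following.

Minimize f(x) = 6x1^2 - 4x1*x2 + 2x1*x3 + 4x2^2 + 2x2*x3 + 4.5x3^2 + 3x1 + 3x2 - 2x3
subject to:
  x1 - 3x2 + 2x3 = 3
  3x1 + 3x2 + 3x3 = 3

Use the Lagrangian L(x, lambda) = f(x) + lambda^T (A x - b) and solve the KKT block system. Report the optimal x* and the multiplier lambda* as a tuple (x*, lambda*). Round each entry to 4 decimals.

Form the Lagrangian:
  L(x, lambda) = (1/2) x^T Q x + c^T x + lambda^T (A x - b)
Stationarity (grad_x L = 0): Q x + c + A^T lambda = 0.
Primal feasibility: A x = b.

This gives the KKT block system:
  [ Q   A^T ] [ x     ]   [-c ]
  [ A    0  ] [ lambda ] = [ b ]

Solving the linear system:
  x*      = (0.0748, -0.215, 1.1402)
  lambda* = (-0.9439, -2.0312)
  f(x*)   = 3.1121

x* = (0.0748, -0.215, 1.1402), lambda* = (-0.9439, -2.0312)


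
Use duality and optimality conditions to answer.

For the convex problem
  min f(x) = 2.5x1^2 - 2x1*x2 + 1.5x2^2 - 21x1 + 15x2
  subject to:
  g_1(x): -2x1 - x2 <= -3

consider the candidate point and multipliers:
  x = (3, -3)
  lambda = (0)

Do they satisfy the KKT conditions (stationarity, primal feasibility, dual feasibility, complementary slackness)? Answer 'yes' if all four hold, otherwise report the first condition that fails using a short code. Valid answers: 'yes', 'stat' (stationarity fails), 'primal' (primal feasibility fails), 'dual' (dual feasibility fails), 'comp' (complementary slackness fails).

Gradient of f: grad f(x) = Q x + c = (0, 0)
Constraint values g_i(x) = a_i^T x - b_i:
  g_1((3, -3)) = 0
Stationarity residual: grad f(x) + sum_i lambda_i a_i = (0, 0)
  -> stationarity OK
Primal feasibility (all g_i <= 0): OK
Dual feasibility (all lambda_i >= 0): OK
Complementary slackness (lambda_i * g_i(x) = 0 for all i): OK

Verdict: yes, KKT holds.

yes


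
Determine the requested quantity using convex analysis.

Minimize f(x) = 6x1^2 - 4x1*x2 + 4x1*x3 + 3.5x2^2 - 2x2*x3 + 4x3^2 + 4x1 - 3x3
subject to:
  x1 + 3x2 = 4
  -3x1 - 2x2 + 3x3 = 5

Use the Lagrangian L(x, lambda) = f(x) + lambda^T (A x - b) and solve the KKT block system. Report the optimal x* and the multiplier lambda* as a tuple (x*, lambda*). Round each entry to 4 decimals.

Form the Lagrangian:
  L(x, lambda) = (1/2) x^T Q x + c^T x + lambda^T (A x - b)
Stationarity (grad_x L = 0): Q x + c + A^T lambda = 0.
Primal feasibility: A x = b.

This gives the KKT block system:
  [ Q   A^T ] [ x     ]   [-c ]
  [ A    0  ] [ lambda ] = [ b ]

Solving the linear system:
  x*      = (-0.6889, 1.563, 2.0197)
  lambda* = (-4.8359, -2.4254)
  f(x*)   = 11.3279

x* = (-0.6889, 1.563, 2.0197), lambda* = (-4.8359, -2.4254)


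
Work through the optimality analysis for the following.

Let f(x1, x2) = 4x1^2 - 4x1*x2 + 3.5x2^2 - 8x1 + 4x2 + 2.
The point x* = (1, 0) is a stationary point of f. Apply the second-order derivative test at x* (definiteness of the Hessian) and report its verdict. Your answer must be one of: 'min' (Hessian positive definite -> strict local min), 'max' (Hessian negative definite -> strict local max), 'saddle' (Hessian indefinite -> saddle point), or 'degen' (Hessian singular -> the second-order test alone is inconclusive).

Compute the Hessian H = grad^2 f:
  H = [[8, -4], [-4, 7]]
Verify stationarity: grad f(x*) = H x* + g = (0, 0).
Eigenvalues of H: 3.4689, 11.5311.
Both eigenvalues > 0, so H is positive definite -> x* is a strict local min.

min


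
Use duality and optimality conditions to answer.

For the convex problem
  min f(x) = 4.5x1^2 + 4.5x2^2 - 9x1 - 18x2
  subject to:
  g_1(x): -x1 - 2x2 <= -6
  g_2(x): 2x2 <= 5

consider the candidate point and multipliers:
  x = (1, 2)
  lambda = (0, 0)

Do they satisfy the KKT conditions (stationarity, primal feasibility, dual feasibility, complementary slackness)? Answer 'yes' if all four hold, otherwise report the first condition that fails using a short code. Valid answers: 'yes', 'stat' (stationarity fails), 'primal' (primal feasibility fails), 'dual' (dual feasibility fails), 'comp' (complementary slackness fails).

Gradient of f: grad f(x) = Q x + c = (0, 0)
Constraint values g_i(x) = a_i^T x - b_i:
  g_1((1, 2)) = 1
  g_2((1, 2)) = -1
Stationarity residual: grad f(x) + sum_i lambda_i a_i = (0, 0)
  -> stationarity OK
Primal feasibility (all g_i <= 0): FAILS
Dual feasibility (all lambda_i >= 0): OK
Complementary slackness (lambda_i * g_i(x) = 0 for all i): OK

Verdict: the first failing condition is primal_feasibility -> primal.

primal


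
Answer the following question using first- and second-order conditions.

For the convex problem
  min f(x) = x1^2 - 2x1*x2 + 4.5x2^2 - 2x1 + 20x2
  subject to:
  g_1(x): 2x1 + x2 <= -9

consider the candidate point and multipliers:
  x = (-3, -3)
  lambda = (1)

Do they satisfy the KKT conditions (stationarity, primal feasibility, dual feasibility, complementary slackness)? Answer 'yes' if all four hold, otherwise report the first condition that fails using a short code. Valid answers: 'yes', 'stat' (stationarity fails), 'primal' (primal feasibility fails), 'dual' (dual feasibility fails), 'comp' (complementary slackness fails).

Gradient of f: grad f(x) = Q x + c = (-2, -1)
Constraint values g_i(x) = a_i^T x - b_i:
  g_1((-3, -3)) = 0
Stationarity residual: grad f(x) + sum_i lambda_i a_i = (0, 0)
  -> stationarity OK
Primal feasibility (all g_i <= 0): OK
Dual feasibility (all lambda_i >= 0): OK
Complementary slackness (lambda_i * g_i(x) = 0 for all i): OK

Verdict: yes, KKT holds.

yes


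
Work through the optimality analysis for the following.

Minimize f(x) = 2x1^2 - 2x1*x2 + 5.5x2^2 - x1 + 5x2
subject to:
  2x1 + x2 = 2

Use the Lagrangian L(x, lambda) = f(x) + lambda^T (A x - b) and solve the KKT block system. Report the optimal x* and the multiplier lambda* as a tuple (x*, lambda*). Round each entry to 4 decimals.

Form the Lagrangian:
  L(x, lambda) = (1/2) x^T Q x + c^T x + lambda^T (A x - b)
Stationarity (grad_x L = 0): Q x + c + A^T lambda = 0.
Primal feasibility: A x = b.

This gives the KKT block system:
  [ Q   A^T ] [ x     ]   [-c ]
  [ A    0  ] [ lambda ] = [ b ]

Solving the linear system:
  x*      = (1.0536, -0.1071)
  lambda* = (-1.7143)
  f(x*)   = 0.9196

x* = (1.0536, -0.1071), lambda* = (-1.7143)


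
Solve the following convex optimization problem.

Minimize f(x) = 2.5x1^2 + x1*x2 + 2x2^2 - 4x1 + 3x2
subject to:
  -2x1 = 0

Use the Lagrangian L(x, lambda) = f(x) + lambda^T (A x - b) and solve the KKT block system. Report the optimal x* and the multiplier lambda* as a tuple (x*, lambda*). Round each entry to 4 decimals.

Form the Lagrangian:
  L(x, lambda) = (1/2) x^T Q x + c^T x + lambda^T (A x - b)
Stationarity (grad_x L = 0): Q x + c + A^T lambda = 0.
Primal feasibility: A x = b.

This gives the KKT block system:
  [ Q   A^T ] [ x     ]   [-c ]
  [ A    0  ] [ lambda ] = [ b ]

Solving the linear system:
  x*      = (0, -0.75)
  lambda* = (-2.375)
  f(x*)   = -1.125

x* = (0, -0.75), lambda* = (-2.375)


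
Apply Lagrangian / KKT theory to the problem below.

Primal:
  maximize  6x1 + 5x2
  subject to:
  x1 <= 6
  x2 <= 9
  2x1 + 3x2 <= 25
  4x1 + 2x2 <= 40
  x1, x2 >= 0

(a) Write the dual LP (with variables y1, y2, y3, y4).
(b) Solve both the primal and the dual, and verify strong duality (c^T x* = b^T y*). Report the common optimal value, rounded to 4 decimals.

The standard primal-dual pair for 'max c^T x s.t. A x <= b, x >= 0' is:
  Dual:  min b^T y  s.t.  A^T y >= c,  y >= 0.

So the dual LP is:
  minimize  6y1 + 9y2 + 25y3 + 40y4
  subject to:
    y1 + 2y3 + 4y4 >= 6
    y2 + 3y3 + 2y4 >= 5
    y1, y2, y3, y4 >= 0

Solving the primal: x* = (6, 4.3333).
  primal value c^T x* = 57.6667.
Solving the dual: y* = (2.6667, 0, 1.6667, 0).
  dual value b^T y* = 57.6667.
Strong duality: c^T x* = b^T y*. Confirmed.

57.6667


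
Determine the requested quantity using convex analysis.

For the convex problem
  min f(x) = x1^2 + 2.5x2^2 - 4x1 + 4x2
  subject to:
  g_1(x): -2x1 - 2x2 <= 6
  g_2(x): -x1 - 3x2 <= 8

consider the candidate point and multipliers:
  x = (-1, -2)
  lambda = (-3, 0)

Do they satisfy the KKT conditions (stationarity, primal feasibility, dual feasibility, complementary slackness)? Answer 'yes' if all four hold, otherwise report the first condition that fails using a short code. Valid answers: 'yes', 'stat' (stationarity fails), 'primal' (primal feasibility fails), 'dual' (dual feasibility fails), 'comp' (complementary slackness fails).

Gradient of f: grad f(x) = Q x + c = (-6, -6)
Constraint values g_i(x) = a_i^T x - b_i:
  g_1((-1, -2)) = 0
  g_2((-1, -2)) = -1
Stationarity residual: grad f(x) + sum_i lambda_i a_i = (0, 0)
  -> stationarity OK
Primal feasibility (all g_i <= 0): OK
Dual feasibility (all lambda_i >= 0): FAILS
Complementary slackness (lambda_i * g_i(x) = 0 for all i): OK

Verdict: the first failing condition is dual_feasibility -> dual.

dual


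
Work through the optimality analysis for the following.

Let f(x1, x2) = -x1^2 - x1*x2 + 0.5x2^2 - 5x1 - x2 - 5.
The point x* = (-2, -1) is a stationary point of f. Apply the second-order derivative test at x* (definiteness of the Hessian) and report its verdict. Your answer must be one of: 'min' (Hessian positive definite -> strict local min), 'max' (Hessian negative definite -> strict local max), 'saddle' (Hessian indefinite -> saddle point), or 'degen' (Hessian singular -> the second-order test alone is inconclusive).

Compute the Hessian H = grad^2 f:
  H = [[-2, -1], [-1, 1]]
Verify stationarity: grad f(x*) = H x* + g = (0, 0).
Eigenvalues of H: -2.3028, 1.3028.
Eigenvalues have mixed signs, so H is indefinite -> x* is a saddle point.

saddle


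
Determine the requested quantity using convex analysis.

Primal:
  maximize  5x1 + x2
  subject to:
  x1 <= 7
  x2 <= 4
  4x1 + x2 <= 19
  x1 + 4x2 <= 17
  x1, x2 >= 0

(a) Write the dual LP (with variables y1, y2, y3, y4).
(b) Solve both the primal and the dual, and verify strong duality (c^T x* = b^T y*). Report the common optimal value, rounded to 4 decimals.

The standard primal-dual pair for 'max c^T x s.t. A x <= b, x >= 0' is:
  Dual:  min b^T y  s.t.  A^T y >= c,  y >= 0.

So the dual LP is:
  minimize  7y1 + 4y2 + 19y3 + 17y4
  subject to:
    y1 + 4y3 + y4 >= 5
    y2 + y3 + 4y4 >= 1
    y1, y2, y3, y4 >= 0

Solving the primal: x* = (4.75, 0).
  primal value c^T x* = 23.75.
Solving the dual: y* = (0, 0, 1.25, 0).
  dual value b^T y* = 23.75.
Strong duality: c^T x* = b^T y*. Confirmed.

23.75


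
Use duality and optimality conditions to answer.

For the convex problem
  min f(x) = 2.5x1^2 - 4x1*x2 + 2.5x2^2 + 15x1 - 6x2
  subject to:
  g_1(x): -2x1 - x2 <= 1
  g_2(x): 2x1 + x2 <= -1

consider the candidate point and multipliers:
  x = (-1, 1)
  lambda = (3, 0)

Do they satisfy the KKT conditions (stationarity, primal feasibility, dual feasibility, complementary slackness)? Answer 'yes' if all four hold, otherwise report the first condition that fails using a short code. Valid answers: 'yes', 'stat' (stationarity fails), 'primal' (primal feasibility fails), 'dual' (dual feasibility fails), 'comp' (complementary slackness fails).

Gradient of f: grad f(x) = Q x + c = (6, 3)
Constraint values g_i(x) = a_i^T x - b_i:
  g_1((-1, 1)) = 0
  g_2((-1, 1)) = 0
Stationarity residual: grad f(x) + sum_i lambda_i a_i = (0, 0)
  -> stationarity OK
Primal feasibility (all g_i <= 0): OK
Dual feasibility (all lambda_i >= 0): OK
Complementary slackness (lambda_i * g_i(x) = 0 for all i): OK

Verdict: yes, KKT holds.

yes


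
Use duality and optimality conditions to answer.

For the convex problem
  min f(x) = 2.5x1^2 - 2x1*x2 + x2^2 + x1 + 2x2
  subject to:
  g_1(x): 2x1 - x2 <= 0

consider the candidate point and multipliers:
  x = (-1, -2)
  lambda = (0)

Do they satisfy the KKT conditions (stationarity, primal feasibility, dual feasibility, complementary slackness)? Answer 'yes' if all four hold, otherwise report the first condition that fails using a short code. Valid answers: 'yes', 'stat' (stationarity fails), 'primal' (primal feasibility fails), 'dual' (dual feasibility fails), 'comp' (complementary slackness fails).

Gradient of f: grad f(x) = Q x + c = (0, 0)
Constraint values g_i(x) = a_i^T x - b_i:
  g_1((-1, -2)) = 0
Stationarity residual: grad f(x) + sum_i lambda_i a_i = (0, 0)
  -> stationarity OK
Primal feasibility (all g_i <= 0): OK
Dual feasibility (all lambda_i >= 0): OK
Complementary slackness (lambda_i * g_i(x) = 0 for all i): OK

Verdict: yes, KKT holds.

yes


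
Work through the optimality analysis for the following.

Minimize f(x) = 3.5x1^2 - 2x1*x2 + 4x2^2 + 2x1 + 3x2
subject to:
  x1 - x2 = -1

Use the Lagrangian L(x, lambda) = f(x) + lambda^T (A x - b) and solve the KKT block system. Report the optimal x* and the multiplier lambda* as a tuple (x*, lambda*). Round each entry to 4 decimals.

Form the Lagrangian:
  L(x, lambda) = (1/2) x^T Q x + c^T x + lambda^T (A x - b)
Stationarity (grad_x L = 0): Q x + c + A^T lambda = 0.
Primal feasibility: A x = b.

This gives the KKT block system:
  [ Q   A^T ] [ x     ]   [-c ]
  [ A    0  ] [ lambda ] = [ b ]

Solving the linear system:
  x*      = (-1, 0)
  lambda* = (5)
  f(x*)   = 1.5

x* = (-1, 0), lambda* = (5)


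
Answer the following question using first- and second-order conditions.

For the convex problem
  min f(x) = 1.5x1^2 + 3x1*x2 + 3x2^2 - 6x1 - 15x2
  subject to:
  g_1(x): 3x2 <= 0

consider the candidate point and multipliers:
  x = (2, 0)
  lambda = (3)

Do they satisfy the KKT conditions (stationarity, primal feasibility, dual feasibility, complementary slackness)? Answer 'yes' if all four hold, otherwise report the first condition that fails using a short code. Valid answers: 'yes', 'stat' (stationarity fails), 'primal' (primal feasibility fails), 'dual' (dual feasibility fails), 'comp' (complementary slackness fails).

Gradient of f: grad f(x) = Q x + c = (0, -9)
Constraint values g_i(x) = a_i^T x - b_i:
  g_1((2, 0)) = 0
Stationarity residual: grad f(x) + sum_i lambda_i a_i = (0, 0)
  -> stationarity OK
Primal feasibility (all g_i <= 0): OK
Dual feasibility (all lambda_i >= 0): OK
Complementary slackness (lambda_i * g_i(x) = 0 for all i): OK

Verdict: yes, KKT holds.

yes


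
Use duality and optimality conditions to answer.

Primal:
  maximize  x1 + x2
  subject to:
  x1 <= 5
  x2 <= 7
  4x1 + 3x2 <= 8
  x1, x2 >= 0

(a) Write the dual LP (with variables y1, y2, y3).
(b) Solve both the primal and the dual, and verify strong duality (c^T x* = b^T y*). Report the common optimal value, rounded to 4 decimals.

The standard primal-dual pair for 'max c^T x s.t. A x <= b, x >= 0' is:
  Dual:  min b^T y  s.t.  A^T y >= c,  y >= 0.

So the dual LP is:
  minimize  5y1 + 7y2 + 8y3
  subject to:
    y1 + 4y3 >= 1
    y2 + 3y3 >= 1
    y1, y2, y3 >= 0

Solving the primal: x* = (0, 2.6667).
  primal value c^T x* = 2.6667.
Solving the dual: y* = (0, 0, 0.3333).
  dual value b^T y* = 2.6667.
Strong duality: c^T x* = b^T y*. Confirmed.

2.6667


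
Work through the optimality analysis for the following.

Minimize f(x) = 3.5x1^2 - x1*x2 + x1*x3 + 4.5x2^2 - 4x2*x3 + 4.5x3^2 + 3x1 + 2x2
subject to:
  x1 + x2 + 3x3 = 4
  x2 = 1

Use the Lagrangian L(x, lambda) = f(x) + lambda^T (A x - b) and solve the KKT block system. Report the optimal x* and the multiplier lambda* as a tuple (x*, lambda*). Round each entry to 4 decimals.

Form the Lagrangian:
  L(x, lambda) = (1/2) x^T Q x + c^T x + lambda^T (A x - b)
Stationarity (grad_x L = 0): Q x + c + A^T lambda = 0.
Primal feasibility: A x = b.

This gives the KKT block system:
  [ Q   A^T ] [ x     ]   [-c ]
  [ A    0  ] [ lambda ] = [ b ]

Solving the linear system:
  x*      = (-0.1818, 1, 1.0606)
  lambda* = (-1.7879, -5.1515)
  f(x*)   = 6.8788

x* = (-0.1818, 1, 1.0606), lambda* = (-1.7879, -5.1515)


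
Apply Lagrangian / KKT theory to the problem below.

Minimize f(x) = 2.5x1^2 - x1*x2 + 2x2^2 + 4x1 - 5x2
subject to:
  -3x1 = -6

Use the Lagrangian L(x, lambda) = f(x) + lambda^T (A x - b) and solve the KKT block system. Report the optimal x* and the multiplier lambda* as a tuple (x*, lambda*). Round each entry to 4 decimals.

Form the Lagrangian:
  L(x, lambda) = (1/2) x^T Q x + c^T x + lambda^T (A x - b)
Stationarity (grad_x L = 0): Q x + c + A^T lambda = 0.
Primal feasibility: A x = b.

This gives the KKT block system:
  [ Q   A^T ] [ x     ]   [-c ]
  [ A    0  ] [ lambda ] = [ b ]

Solving the linear system:
  x*      = (2, 1.75)
  lambda* = (4.0833)
  f(x*)   = 11.875

x* = (2, 1.75), lambda* = (4.0833)


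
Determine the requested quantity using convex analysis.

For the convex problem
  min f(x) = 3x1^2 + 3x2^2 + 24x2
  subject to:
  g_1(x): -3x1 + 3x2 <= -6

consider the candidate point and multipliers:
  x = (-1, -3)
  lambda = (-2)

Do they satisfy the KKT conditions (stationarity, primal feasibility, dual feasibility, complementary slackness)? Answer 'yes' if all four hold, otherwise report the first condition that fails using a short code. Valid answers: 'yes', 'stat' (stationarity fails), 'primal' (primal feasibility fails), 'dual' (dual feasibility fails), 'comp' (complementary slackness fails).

Gradient of f: grad f(x) = Q x + c = (-6, 6)
Constraint values g_i(x) = a_i^T x - b_i:
  g_1((-1, -3)) = 0
Stationarity residual: grad f(x) + sum_i lambda_i a_i = (0, 0)
  -> stationarity OK
Primal feasibility (all g_i <= 0): OK
Dual feasibility (all lambda_i >= 0): FAILS
Complementary slackness (lambda_i * g_i(x) = 0 for all i): OK

Verdict: the first failing condition is dual_feasibility -> dual.

dual


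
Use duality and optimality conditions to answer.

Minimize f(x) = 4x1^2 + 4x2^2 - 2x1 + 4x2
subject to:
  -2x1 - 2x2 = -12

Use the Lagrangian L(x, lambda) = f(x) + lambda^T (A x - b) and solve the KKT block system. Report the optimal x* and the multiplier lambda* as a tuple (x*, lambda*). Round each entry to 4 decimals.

Form the Lagrangian:
  L(x, lambda) = (1/2) x^T Q x + c^T x + lambda^T (A x - b)
Stationarity (grad_x L = 0): Q x + c + A^T lambda = 0.
Primal feasibility: A x = b.

This gives the KKT block system:
  [ Q   A^T ] [ x     ]   [-c ]
  [ A    0  ] [ lambda ] = [ b ]

Solving the linear system:
  x*      = (3.375, 2.625)
  lambda* = (12.5)
  f(x*)   = 76.875

x* = (3.375, 2.625), lambda* = (12.5)


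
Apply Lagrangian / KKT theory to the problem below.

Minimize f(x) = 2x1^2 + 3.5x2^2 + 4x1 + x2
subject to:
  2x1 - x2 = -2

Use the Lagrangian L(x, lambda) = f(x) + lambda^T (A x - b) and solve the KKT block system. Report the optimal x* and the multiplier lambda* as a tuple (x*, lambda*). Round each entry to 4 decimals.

Form the Lagrangian:
  L(x, lambda) = (1/2) x^T Q x + c^T x + lambda^T (A x - b)
Stationarity (grad_x L = 0): Q x + c + A^T lambda = 0.
Primal feasibility: A x = b.

This gives the KKT block system:
  [ Q   A^T ] [ x     ]   [-c ]
  [ A    0  ] [ lambda ] = [ b ]

Solving the linear system:
  x*      = (-1.0625, -0.125)
  lambda* = (0.125)
  f(x*)   = -2.0625

x* = (-1.0625, -0.125), lambda* = (0.125)


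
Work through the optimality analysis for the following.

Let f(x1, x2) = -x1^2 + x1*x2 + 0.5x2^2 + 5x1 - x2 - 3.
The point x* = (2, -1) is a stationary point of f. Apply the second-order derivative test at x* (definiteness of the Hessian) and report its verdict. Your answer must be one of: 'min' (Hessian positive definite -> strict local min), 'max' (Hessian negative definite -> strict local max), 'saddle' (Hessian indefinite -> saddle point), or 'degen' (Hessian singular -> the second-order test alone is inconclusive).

Compute the Hessian H = grad^2 f:
  H = [[-2, 1], [1, 1]]
Verify stationarity: grad f(x*) = H x* + g = (0, 0).
Eigenvalues of H: -2.3028, 1.3028.
Eigenvalues have mixed signs, so H is indefinite -> x* is a saddle point.

saddle


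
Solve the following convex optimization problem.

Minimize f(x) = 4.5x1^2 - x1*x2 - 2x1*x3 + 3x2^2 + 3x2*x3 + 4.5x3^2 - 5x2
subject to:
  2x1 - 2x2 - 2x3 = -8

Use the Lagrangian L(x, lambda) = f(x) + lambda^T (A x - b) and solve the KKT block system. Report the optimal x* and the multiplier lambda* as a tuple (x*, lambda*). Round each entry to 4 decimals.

Form the Lagrangian:
  L(x, lambda) = (1/2) x^T Q x + c^T x + lambda^T (A x - b)
Stationarity (grad_x L = 0): Q x + c + A^T lambda = 0.
Primal feasibility: A x = b.

This gives the KKT block system:
  [ Q   A^T ] [ x     ]   [-c ]
  [ A    0  ] [ lambda ] = [ b ]

Solving the linear system:
  x*      = (-1.0594, 2.6337, 0.3069)
  lambda* = (6.3911)
  f(x*)   = 18.9802

x* = (-1.0594, 2.6337, 0.3069), lambda* = (6.3911)


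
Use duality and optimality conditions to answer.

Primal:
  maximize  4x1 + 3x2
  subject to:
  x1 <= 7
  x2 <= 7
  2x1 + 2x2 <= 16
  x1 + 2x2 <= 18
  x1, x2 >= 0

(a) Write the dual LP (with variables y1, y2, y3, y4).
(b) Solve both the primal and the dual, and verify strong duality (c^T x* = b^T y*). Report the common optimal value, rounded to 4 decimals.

The standard primal-dual pair for 'max c^T x s.t. A x <= b, x >= 0' is:
  Dual:  min b^T y  s.t.  A^T y >= c,  y >= 0.

So the dual LP is:
  minimize  7y1 + 7y2 + 16y3 + 18y4
  subject to:
    y1 + 2y3 + y4 >= 4
    y2 + 2y3 + 2y4 >= 3
    y1, y2, y3, y4 >= 0

Solving the primal: x* = (7, 1).
  primal value c^T x* = 31.
Solving the dual: y* = (1, 0, 1.5, 0).
  dual value b^T y* = 31.
Strong duality: c^T x* = b^T y*. Confirmed.

31


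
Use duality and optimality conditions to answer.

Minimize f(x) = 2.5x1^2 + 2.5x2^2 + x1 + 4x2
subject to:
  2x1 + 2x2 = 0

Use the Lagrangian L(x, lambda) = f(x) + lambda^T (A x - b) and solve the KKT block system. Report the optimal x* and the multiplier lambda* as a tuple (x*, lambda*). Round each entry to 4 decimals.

Form the Lagrangian:
  L(x, lambda) = (1/2) x^T Q x + c^T x + lambda^T (A x - b)
Stationarity (grad_x L = 0): Q x + c + A^T lambda = 0.
Primal feasibility: A x = b.

This gives the KKT block system:
  [ Q   A^T ] [ x     ]   [-c ]
  [ A    0  ] [ lambda ] = [ b ]

Solving the linear system:
  x*      = (0.3, -0.3)
  lambda* = (-1.25)
  f(x*)   = -0.45

x* = (0.3, -0.3), lambda* = (-1.25)


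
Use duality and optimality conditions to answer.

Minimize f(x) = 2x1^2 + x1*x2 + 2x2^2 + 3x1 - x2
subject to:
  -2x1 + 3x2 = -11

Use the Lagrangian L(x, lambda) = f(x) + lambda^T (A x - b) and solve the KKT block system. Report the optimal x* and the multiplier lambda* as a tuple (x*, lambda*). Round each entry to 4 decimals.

Form the Lagrangian:
  L(x, lambda) = (1/2) x^T Q x + c^T x + lambda^T (A x - b)
Stationarity (grad_x L = 0): Q x + c + A^T lambda = 0.
Primal feasibility: A x = b.

This gives the KKT block system:
  [ Q   A^T ] [ x     ]   [-c ]
  [ A    0  ] [ lambda ] = [ b ]

Solving the linear system:
  x*      = (1.5625, -2.625)
  lambda* = (3.3125)
  f(x*)   = 21.875

x* = (1.5625, -2.625), lambda* = (3.3125)


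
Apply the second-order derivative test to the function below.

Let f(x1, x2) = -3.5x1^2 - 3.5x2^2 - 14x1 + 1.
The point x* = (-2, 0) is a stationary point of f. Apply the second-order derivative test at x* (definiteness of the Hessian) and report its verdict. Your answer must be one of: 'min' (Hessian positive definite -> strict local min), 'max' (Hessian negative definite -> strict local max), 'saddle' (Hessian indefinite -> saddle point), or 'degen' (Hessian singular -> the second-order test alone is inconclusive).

Compute the Hessian H = grad^2 f:
  H = [[-7, 0], [0, -7]]
Verify stationarity: grad f(x*) = H x* + g = (0, 0).
Eigenvalues of H: -7, -7.
Both eigenvalues < 0, so H is negative definite -> x* is a strict local max.

max


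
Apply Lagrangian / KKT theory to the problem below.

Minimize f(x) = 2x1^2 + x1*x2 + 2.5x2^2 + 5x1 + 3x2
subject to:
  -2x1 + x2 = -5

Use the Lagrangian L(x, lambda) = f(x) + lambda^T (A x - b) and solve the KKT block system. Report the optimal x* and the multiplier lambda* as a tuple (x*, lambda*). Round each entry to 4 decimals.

Form the Lagrangian:
  L(x, lambda) = (1/2) x^T Q x + c^T x + lambda^T (A x - b)
Stationarity (grad_x L = 0): Q x + c + A^T lambda = 0.
Primal feasibility: A x = b.

This gives the KKT block system:
  [ Q   A^T ] [ x     ]   [-c ]
  [ A    0  ] [ lambda ] = [ b ]

Solving the linear system:
  x*      = (1.5714, -1.8571)
  lambda* = (4.7143)
  f(x*)   = 12.9286

x* = (1.5714, -1.8571), lambda* = (4.7143)


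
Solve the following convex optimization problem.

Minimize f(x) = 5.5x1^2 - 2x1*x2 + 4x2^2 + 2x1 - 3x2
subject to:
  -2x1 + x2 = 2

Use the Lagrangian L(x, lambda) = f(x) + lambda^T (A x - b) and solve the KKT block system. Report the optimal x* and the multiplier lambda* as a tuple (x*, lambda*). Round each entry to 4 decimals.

Form the Lagrangian:
  L(x, lambda) = (1/2) x^T Q x + c^T x + lambda^T (A x - b)
Stationarity (grad_x L = 0): Q x + c + A^T lambda = 0.
Primal feasibility: A x = b.

This gives the KKT block system:
  [ Q   A^T ] [ x     ]   [-c ]
  [ A    0  ] [ lambda ] = [ b ]

Solving the linear system:
  x*      = (-0.6857, 0.6286)
  lambda* = (-3.4)
  f(x*)   = 1.7714

x* = (-0.6857, 0.6286), lambda* = (-3.4)


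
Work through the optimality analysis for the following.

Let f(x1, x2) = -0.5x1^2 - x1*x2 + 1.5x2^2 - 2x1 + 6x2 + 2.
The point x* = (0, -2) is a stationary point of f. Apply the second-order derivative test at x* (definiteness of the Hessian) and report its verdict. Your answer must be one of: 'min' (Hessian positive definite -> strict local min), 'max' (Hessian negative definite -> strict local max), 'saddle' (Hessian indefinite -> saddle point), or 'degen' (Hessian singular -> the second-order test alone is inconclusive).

Compute the Hessian H = grad^2 f:
  H = [[-1, -1], [-1, 3]]
Verify stationarity: grad f(x*) = H x* + g = (0, 0).
Eigenvalues of H: -1.2361, 3.2361.
Eigenvalues have mixed signs, so H is indefinite -> x* is a saddle point.

saddle


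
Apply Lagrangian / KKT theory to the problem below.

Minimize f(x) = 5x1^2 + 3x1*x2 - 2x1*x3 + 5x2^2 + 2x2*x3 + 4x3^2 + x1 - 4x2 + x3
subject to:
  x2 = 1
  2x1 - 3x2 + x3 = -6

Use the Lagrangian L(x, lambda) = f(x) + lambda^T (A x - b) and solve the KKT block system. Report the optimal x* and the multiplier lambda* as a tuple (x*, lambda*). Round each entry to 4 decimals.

Form the Lagrangian:
  L(x, lambda) = (1/2) x^T Q x + c^T x + lambda^T (A x - b)
Stationarity (grad_x L = 0): Q x + c + A^T lambda = 0.
Primal feasibility: A x = b.

This gives the KKT block system:
  [ Q   A^T ] [ x     ]   [-c ]
  [ A    0  ] [ lambda ] = [ b ]

Solving the linear system:
  x*      = (-1.04, 1, -0.92)
  lambda* = (5.8, 2.28)
  f(x*)   = 0.96

x* = (-1.04, 1, -0.92), lambda* = (5.8, 2.28)


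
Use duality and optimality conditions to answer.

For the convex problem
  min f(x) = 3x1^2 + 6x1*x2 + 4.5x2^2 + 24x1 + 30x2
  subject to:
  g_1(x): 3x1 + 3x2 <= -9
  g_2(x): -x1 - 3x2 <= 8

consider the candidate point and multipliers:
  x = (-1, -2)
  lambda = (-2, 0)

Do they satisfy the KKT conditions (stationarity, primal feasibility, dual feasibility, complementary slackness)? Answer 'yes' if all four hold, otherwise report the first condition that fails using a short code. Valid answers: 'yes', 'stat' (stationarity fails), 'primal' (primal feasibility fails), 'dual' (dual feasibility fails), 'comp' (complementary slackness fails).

Gradient of f: grad f(x) = Q x + c = (6, 6)
Constraint values g_i(x) = a_i^T x - b_i:
  g_1((-1, -2)) = 0
  g_2((-1, -2)) = -1
Stationarity residual: grad f(x) + sum_i lambda_i a_i = (0, 0)
  -> stationarity OK
Primal feasibility (all g_i <= 0): OK
Dual feasibility (all lambda_i >= 0): FAILS
Complementary slackness (lambda_i * g_i(x) = 0 for all i): OK

Verdict: the first failing condition is dual_feasibility -> dual.

dual
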